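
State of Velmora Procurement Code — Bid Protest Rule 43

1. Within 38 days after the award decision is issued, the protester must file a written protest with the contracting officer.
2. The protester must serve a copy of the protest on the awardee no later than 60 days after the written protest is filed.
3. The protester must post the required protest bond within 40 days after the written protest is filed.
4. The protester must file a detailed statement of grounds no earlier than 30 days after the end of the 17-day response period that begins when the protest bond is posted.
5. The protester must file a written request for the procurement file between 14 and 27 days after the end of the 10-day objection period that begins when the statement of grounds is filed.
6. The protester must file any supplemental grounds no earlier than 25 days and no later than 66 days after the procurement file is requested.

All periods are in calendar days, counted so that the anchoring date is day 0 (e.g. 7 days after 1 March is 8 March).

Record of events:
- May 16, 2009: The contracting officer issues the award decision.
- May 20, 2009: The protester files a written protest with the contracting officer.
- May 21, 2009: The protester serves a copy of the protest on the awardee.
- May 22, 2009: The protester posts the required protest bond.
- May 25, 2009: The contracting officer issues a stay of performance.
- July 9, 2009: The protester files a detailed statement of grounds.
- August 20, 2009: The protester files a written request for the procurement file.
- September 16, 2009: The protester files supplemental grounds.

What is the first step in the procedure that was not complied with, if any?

(1) due by May 16, 2009 + 38 days = June 23, 2009; May 20, 2009 is within that limit.
(2) due by May 20, 2009 + 60 days = July 19, 2009; completed May 21, 2009, before the deadline.
(3) due by May 20, 2009 + 40 days = June 29, 2009; completed May 22, 2009, before the deadline.
(4) permitted from June 8, 2009 + 30 days = July 8, 2009 onward; July 9, 2009 is on or after that date.
(5) the permitted window runs from July 19, 2009 + 14 = August 2, 2009 to July 19, 2009 + 27 = August 15, 2009; done August 20, 2009 — 5 days after the window closed.
That is the first point of non-compliance.

Step 5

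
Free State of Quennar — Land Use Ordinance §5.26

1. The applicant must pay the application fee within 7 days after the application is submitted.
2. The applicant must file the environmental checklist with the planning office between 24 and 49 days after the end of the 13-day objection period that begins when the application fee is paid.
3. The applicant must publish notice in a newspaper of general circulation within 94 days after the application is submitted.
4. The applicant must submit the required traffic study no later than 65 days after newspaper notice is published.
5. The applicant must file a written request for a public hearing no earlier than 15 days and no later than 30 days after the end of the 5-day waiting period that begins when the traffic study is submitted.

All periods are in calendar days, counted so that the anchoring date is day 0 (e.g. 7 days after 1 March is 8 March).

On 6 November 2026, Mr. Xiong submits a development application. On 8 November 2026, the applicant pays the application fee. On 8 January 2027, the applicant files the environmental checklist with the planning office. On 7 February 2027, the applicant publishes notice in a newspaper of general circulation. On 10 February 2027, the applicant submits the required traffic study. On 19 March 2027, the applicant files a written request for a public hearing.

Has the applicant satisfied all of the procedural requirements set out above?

No

Step 1 — counting 7 days from 6 November 2026 (when the application is submitted) gives a deadline of 13 November 2026; 8 November 2026 is within that limit.
Step 2 — 24 and 49 days from 21 November 2026 (end of the 13-day objection period, which began when the application fee is paid on 8 November 2026) are 15 December 2026 and 9 January 2027 respectively; done 8 January 2027 — within the window.
Step 3 — counting 94 days from 6 November 2026 (when the application is submitted) gives a deadline of 8 February 2027; completed 7 February 2027, before the deadline.
Step 4 — counting 65 days from 7 February 2027 (when newspaper notice is published) gives a deadline of 13 April 2027; done 10 February 2027 — timely.
Step 5 — 15 and 30 days from 15 February 2027 (end of the 5-day waiting period, which began when the traffic study is submitted on 10 February 2027) are 2 March 2027 and 17 March 2027 respectively; done 19 March 2027 — 2 days after the window closed.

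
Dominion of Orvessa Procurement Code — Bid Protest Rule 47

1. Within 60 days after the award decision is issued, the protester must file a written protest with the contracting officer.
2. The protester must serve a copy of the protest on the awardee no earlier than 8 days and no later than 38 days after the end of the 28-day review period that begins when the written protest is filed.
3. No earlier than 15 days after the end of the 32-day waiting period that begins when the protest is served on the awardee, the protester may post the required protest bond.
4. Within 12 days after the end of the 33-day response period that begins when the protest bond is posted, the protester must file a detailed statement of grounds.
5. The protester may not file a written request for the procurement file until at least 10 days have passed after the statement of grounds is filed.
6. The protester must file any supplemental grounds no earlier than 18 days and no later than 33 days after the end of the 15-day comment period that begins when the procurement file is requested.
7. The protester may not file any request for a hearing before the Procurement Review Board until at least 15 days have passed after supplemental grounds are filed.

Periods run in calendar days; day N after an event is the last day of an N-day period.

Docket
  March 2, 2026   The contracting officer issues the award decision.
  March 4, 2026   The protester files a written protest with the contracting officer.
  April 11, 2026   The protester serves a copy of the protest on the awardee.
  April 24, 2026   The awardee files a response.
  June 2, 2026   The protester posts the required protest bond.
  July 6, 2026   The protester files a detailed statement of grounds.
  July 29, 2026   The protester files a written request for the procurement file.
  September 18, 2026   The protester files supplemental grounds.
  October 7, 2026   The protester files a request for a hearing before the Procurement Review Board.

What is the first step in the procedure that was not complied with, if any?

(1) due by March 2, 2026 + 60 days = May 1, 2026; March 4, 2026 is within that limit.
(2) the permitted window runs from April 1, 2026 + 8 = April 9, 2026 to April 1, 2026 + 38 = May 9, 2026; done April 11, 2026 — within the window.
(3) permitted from May 13, 2026 + 15 days = May 28, 2026 onward; done June 2, 2026, after the minimum wait.
(4) due by July 5, 2026 + 12 days = July 17, 2026; completed July 6, 2026, before the deadline.
(5) permitted from July 6, 2026 + 10 days = July 16, 2026 onward; done July 29, 2026, after the minimum wait.
(6) the permitted window runs from August 13, 2026 + 18 = August 31, 2026 to August 13, 2026 + 33 = September 15, 2026; September 18, 2026 is 3 days past the end of the window.
The procedure was therefore not followed at step 6.

Step 6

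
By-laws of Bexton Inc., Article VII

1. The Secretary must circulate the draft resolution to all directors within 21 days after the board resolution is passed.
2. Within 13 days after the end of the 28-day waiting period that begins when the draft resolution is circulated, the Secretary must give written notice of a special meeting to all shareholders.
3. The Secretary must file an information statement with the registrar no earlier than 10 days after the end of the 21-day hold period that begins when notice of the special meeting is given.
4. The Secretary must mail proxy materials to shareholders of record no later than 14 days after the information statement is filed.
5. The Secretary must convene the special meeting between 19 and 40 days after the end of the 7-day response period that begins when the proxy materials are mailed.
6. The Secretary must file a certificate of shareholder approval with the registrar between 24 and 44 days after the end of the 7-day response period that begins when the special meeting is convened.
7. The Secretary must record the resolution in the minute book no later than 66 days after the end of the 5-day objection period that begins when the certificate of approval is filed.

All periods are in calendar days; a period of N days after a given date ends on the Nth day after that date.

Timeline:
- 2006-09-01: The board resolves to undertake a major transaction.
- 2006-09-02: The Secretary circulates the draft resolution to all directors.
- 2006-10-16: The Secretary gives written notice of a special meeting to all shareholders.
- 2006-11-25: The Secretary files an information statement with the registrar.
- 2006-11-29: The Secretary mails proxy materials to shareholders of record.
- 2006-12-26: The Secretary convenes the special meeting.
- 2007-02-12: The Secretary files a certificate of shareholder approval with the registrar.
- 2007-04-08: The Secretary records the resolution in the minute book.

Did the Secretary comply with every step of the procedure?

Step 1: 21 days after 2006-09-01 (when the board resolution is passed) is 2006-09-22; completed 2006-09-02, before the deadline.
Step 2: 13 days after 2006-09-30 (end of the 28-day waiting period, which began when the draft resolution is circulated on 2006-09-02) is 2006-10-13; not done until 2006-10-16, 3 days after the deadline.
That is the first point of non-compliance.

No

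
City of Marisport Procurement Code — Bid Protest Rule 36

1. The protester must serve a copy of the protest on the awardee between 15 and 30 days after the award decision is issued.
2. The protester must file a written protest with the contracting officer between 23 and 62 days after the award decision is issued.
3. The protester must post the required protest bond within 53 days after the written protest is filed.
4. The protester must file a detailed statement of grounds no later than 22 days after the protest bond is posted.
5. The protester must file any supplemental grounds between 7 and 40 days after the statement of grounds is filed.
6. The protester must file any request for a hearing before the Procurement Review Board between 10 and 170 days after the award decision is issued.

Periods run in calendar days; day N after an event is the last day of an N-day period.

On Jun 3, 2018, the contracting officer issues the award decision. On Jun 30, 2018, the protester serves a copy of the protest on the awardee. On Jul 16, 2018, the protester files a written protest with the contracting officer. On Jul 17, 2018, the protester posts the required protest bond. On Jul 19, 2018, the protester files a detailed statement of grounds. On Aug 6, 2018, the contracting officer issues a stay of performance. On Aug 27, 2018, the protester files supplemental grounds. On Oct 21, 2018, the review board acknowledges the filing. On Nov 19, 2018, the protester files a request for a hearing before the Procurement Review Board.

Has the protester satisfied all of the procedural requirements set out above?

Step 1: the window is 15–30 days after Jun 3, 2018 (when the award decision is issued), so Jun 18, 2018 through Jul 3, 2018; done Jun 30, 2018 — within the window.
Step 2: the window is 23–62 days after Jun 3, 2018 (when the award decision is issued), so Jun 26, 2018 through Aug 4, 2018; done Jul 16, 2018, which is between those dates.
Step 3: 53 days after Jul 16, 2018 (when the written protest is filed) is Sep 7, 2018; completed Jul 17, 2018, before the deadline.
Step 4: 22 days after Jul 17, 2018 (when the protest bond is posted) is Aug 8, 2018; Jul 19, 2018 is within that limit.
Step 5: the window is 7–40 days after Jul 19, 2018 (when the statement of grounds is filed), so Jul 26, 2018 through Aug 28, 2018; Aug 27, 2018 falls inside that range.
Step 6: the window is 10–170 days after Jun 3, 2018 (when the award decision is issued), so Jun 13, 2018 through Nov 20, 2018; done Nov 19, 2018 — within the window.

Yes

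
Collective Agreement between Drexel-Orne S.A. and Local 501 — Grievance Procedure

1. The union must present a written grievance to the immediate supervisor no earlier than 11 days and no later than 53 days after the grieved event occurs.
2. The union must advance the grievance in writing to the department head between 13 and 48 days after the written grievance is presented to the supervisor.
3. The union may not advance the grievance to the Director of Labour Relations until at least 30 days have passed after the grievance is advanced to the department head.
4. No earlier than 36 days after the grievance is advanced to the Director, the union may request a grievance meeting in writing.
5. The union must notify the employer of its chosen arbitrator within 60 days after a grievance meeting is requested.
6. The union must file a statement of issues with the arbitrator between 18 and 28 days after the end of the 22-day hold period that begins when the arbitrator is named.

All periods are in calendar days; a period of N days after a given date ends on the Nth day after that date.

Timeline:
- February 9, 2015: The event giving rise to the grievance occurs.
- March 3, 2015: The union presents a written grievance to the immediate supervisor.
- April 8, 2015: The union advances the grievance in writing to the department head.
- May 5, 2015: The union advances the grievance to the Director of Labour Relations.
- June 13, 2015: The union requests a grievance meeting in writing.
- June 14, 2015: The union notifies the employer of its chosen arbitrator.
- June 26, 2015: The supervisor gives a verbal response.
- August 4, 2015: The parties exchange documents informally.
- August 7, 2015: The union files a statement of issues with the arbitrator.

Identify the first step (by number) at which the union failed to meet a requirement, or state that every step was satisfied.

Step 3

(1) the permitted window runs from February 9, 2015 + 11 = February 20, 2015 to February 9, 2015 + 53 = April 3, 2015; done March 3, 2015 — within the window.
(2) the permitted window runs from March 3, 2015 + 13 = March 16, 2015 to March 3, 2015 + 48 = April 20, 2015; April 8, 2015 falls inside that range.
(3) permitted from April 8, 2015 + 30 days = May 8, 2015 onward; acted on May 5, 2015, 3 days prematurely.
The procedure was therefore not followed at step 3.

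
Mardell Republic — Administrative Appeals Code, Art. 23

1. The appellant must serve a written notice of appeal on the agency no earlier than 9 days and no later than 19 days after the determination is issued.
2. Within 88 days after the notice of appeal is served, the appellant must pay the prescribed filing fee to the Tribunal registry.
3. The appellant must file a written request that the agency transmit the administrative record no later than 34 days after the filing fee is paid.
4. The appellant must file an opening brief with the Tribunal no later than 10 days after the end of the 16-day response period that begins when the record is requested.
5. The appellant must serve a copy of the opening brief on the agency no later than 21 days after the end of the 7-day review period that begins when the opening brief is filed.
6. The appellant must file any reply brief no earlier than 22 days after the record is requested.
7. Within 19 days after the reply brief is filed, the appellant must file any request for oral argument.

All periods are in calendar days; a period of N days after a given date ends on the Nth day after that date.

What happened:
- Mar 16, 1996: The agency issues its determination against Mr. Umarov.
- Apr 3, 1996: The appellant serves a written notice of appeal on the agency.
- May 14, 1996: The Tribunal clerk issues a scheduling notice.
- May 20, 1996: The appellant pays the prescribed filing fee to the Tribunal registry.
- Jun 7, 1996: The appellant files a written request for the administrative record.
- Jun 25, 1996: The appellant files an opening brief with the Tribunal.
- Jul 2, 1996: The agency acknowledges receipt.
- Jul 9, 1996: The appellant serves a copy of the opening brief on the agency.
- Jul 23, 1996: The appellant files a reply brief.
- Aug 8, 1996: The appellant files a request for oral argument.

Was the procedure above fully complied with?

Yes

Step 1: the window is 9–19 days after Mar 16, 1996 (when the determination is issued), so Mar 25, 1996 through Apr 4, 1996; done Apr 3, 1996 — within the window.
Step 2: 88 days after Apr 3, 1996 (when the notice of appeal is served) is Jun 30, 1996; done May 20, 1996 — timely.
Step 3: 34 days after May 20, 1996 (when the filing fee is paid) is Jun 23, 1996; Jun 7, 1996 is within that limit.
Step 4: 10 days after Jun 23, 1996 (end of the 16-day response period, which began when the record is requested on Jun 7, 1996) is Jul 3, 1996; Jun 25, 1996 is within that limit.
Step 5: 21 days after Jul 2, 1996 (end of the 7-day review period, which began when the opening brief is filed on Jun 25, 1996) is Jul 23, 1996; done Jul 9, 1996 — timely.
Step 6: the earliest permitted date is 22 days after Jun 7, 1996 (when the record is requested), i.e. Jun 29, 1996; Jul 23, 1996 is on or after that date.
Step 7: 19 days after Jul 23, 1996 (when the reply brief is filed) is Aug 11, 1996; completed Aug 8, 1996, before the deadline.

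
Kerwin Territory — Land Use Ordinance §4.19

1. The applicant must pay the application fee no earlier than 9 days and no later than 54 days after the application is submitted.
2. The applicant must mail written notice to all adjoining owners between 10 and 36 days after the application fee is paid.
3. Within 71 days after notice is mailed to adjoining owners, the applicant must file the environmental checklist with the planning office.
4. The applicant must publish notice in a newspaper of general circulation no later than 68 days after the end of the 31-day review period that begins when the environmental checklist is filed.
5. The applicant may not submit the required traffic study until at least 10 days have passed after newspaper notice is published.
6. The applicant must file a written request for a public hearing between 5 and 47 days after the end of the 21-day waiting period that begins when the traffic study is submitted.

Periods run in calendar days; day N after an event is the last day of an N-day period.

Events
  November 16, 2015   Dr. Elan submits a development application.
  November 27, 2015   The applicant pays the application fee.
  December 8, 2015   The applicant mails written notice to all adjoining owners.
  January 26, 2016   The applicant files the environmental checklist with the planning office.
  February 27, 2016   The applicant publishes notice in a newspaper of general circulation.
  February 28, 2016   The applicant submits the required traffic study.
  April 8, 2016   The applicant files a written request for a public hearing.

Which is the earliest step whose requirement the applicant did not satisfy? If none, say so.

Step 1 — 9 and 54 days from November 16, 2015 (when the application is submitted) are November 25, 2015 and January 9, 2016 respectively; done November 27, 2015 — within the window.
Step 2 — 10 and 36 days from November 27, 2015 (when the application fee is paid) are December 7, 2015 and January 2, 2016 respectively; done December 8, 2015, which is between those dates.
Step 3 — counting 71 days from December 8, 2015 (when notice is mailed to adjoining owners) gives a deadline of February 17, 2016; done January 26, 2016 — timely.
Step 4 — counting 68 days from February 26, 2016 (end of the 31-day review period, which began when the environmental checklist is filed on January 26, 2016) gives a deadline of May 4, 2016; completed February 27, 2016, before the deadline.
Step 5 — must wait 10 days from February 27, 2016 (when newspaper notice is published), so not before March 8, 2016; done February 28, 2016 — 9 days too early.
No need to go further; step 5 was not satisfied.

Step 5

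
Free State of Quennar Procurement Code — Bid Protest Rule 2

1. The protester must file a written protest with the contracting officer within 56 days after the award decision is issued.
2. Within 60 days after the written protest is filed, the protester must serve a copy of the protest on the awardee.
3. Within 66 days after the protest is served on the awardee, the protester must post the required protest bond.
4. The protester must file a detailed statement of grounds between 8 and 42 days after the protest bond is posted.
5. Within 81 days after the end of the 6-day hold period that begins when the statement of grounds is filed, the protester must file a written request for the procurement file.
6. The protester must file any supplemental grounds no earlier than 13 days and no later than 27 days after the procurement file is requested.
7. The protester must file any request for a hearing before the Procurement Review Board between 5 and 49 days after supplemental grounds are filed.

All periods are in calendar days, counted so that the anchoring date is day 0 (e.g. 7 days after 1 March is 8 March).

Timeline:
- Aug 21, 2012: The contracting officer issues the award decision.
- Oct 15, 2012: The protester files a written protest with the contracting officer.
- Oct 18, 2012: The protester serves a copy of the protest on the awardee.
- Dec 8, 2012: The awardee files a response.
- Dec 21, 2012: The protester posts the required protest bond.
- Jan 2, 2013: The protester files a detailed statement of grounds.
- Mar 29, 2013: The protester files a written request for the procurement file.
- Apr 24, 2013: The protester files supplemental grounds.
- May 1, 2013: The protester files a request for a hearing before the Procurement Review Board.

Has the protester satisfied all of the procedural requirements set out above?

(1) due by Aug 21, 2012 + 56 days = Oct 16, 2012; completed Oct 15, 2012, before the deadline.
(2) due by Oct 15, 2012 + 60 days = Dec 14, 2012; done Oct 18, 2012 — timely.
(3) due by Oct 18, 2012 + 66 days = Dec 23, 2012; Dec 21, 2012 is within that limit.
(4) the permitted window runs from Dec 21, 2012 + 8 = Dec 29, 2012 to Dec 21, 2012 + 42 = Feb 1, 2013; done Jan 2, 2013 — within the window.
(5) due by Jan 8, 2013 + 81 days = Mar 30, 2013; completed Mar 29, 2013, before the deadline.
(6) the permitted window runs from Mar 29, 2013 + 13 = Apr 11, 2013 to Mar 29, 2013 + 27 = Apr 25, 2013; Apr 24, 2013 falls inside that range.
(7) the permitted window runs from Apr 24, 2013 + 5 = Apr 29, 2013 to Apr 24, 2013 + 49 = Jun 12, 2013; done May 1, 2013 — within the window.

Yes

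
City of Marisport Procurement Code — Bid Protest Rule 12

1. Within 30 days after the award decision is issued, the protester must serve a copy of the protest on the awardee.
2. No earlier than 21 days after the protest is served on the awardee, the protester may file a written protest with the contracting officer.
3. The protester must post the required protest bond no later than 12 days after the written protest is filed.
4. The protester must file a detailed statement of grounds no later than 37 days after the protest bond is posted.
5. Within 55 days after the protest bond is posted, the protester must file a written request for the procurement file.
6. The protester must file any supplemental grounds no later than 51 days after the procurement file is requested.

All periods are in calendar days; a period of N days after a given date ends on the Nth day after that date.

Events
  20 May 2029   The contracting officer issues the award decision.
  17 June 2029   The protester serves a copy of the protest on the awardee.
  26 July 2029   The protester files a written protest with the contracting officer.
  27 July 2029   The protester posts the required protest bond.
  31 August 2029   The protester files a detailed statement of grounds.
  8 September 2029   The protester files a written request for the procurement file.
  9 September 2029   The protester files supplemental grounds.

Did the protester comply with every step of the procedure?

Yes

Step 1: 30 days after 20 May 2029 (when the award decision is issued) is 19 June 2029; completed 17 June 2029, before the deadline.
Step 2: the earliest permitted date is 21 days after 17 June 2029 (when the protest is served on the awardee), i.e. 8 July 2029; done 26 July 2029 — permitted.
Step 3: 12 days after 26 July 2029 (when the written protest is filed) is 7 August 2029; completed 27 July 2029, before the deadline.
Step 4: 37 days after 27 July 2029 (when the protest bond is posted) is 2 September 2029; 31 August 2029 is within that limit.
Step 5: 55 days after 27 July 2029 (when the protest bond is posted) is 20 September 2029; done 8 September 2029 — timely.
Step 6: 51 days after 8 September 2029 (when the procurement file is requested) is 29 October 2029; 9 September 2029 is within that limit.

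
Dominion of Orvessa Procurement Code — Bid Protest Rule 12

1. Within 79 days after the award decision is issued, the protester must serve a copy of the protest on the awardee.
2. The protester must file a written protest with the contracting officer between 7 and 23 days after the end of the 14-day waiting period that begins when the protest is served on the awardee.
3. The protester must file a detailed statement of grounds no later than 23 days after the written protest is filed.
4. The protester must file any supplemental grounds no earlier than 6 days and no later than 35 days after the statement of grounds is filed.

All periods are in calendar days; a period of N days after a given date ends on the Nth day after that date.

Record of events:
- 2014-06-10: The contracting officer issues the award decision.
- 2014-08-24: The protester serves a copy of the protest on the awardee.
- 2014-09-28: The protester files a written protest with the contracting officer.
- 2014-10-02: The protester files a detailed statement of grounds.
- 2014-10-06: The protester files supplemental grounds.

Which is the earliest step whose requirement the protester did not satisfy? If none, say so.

Step 1: 79 days after 2014-06-10 (when the award decision is issued) is 2014-08-28; 2014-08-24 is within that limit.
Step 2: the window is 7–23 days after 2014-09-07 (end of the 14-day waiting period, which began when the protest is served on the awardee on 2014-08-24), so 2014-09-14 through 2014-09-30; 2014-09-28 falls inside that range.
Step 3: 23 days after 2014-09-28 (when the written protest is filed) is 2014-10-21; done 2014-10-02 — timely.
Step 4: the window is 6–35 days after 2014-10-02 (when the statement of grounds is filed), so 2014-10-08 through 2014-11-06; 2014-10-06 is 2 days too early.

Step 4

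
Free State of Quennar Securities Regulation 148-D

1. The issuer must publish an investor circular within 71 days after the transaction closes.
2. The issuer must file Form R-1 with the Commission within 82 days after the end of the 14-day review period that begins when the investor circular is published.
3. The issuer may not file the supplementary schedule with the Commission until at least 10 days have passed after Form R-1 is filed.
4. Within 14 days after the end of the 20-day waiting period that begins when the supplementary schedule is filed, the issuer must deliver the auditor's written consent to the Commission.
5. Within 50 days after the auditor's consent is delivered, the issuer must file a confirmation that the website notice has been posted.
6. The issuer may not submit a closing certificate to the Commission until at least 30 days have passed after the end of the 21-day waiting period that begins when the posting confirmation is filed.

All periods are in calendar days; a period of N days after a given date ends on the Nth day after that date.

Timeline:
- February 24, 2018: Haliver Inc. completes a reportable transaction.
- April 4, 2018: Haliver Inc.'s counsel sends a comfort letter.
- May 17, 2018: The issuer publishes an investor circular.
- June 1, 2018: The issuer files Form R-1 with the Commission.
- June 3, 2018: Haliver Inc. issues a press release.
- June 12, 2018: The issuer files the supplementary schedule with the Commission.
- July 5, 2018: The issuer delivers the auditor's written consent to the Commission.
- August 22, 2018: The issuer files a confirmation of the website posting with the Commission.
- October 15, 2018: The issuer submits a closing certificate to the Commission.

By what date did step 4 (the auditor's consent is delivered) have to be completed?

The supplementary schedule is filed on June 12, 2018; the 20-day waiting period therefore ends July 2, 2018, and step 4 runs from that date. 14 days after July 2, 2018 is July 16, 2018.

July 16, 2018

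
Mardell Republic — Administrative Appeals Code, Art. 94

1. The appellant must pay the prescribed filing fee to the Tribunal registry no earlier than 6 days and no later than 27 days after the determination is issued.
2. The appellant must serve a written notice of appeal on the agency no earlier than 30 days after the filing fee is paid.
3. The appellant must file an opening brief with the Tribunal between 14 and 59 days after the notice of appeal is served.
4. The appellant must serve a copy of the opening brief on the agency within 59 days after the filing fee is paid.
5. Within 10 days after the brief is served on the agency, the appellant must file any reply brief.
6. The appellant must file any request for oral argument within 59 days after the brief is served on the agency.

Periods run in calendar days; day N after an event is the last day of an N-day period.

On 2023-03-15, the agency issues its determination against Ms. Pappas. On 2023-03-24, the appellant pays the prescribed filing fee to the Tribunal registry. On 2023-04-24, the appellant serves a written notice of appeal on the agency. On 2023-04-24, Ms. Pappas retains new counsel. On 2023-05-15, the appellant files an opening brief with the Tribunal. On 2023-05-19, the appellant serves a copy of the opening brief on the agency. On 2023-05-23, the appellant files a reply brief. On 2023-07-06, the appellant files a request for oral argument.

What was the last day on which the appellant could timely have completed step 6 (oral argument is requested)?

2023-07-17

Step 6 runs from 2023-05-19, when the brief is served on the agency. 59 days after 2023-05-19 is 2023-07-17.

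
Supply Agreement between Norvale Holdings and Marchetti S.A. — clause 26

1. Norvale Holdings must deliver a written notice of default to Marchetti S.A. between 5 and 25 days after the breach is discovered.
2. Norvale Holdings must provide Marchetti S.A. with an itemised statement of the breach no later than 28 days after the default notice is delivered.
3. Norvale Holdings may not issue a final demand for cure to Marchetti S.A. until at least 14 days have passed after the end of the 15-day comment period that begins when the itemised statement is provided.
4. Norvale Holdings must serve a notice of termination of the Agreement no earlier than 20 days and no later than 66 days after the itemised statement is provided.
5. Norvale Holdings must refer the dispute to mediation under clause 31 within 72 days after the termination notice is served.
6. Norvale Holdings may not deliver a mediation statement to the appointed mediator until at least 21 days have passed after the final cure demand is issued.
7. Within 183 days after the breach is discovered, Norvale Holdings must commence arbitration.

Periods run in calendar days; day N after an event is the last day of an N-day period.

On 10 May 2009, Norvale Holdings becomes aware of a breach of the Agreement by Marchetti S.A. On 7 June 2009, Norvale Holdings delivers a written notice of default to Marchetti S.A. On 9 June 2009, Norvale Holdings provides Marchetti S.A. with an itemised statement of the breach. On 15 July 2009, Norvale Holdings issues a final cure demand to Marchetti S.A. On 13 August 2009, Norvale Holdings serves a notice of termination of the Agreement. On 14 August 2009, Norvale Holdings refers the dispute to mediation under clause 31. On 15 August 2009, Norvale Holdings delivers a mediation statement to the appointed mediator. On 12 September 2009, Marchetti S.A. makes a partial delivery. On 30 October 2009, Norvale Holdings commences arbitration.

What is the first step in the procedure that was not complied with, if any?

Step 1 — 5 and 25 days from 10 May 2009 (when the breach is discovered) are 15 May 2009 and 4 June 2009 respectively; done 7 June 2009 — 3 days after the window closed.

Step 1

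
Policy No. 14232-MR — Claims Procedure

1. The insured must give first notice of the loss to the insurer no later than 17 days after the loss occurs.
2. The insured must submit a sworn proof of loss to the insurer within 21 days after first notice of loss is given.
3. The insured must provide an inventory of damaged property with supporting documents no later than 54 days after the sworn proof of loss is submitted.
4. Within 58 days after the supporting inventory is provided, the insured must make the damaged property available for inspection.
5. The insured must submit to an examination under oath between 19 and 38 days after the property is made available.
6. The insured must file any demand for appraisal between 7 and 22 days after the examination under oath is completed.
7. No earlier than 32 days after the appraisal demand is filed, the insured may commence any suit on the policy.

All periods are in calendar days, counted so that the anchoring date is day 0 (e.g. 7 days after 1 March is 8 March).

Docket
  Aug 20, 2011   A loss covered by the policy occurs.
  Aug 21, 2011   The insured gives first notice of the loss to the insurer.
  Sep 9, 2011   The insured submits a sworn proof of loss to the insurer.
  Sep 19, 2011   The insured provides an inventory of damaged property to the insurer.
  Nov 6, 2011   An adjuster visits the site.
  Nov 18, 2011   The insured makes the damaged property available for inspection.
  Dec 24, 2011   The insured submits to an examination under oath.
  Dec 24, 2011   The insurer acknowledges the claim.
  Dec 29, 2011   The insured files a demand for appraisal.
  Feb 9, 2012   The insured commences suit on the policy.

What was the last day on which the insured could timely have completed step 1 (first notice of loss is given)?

Step 1 runs from Aug 20, 2011, when the loss occurs. 17 days after Aug 20, 2011 is Sep 6, 2011.

Sep 6, 2011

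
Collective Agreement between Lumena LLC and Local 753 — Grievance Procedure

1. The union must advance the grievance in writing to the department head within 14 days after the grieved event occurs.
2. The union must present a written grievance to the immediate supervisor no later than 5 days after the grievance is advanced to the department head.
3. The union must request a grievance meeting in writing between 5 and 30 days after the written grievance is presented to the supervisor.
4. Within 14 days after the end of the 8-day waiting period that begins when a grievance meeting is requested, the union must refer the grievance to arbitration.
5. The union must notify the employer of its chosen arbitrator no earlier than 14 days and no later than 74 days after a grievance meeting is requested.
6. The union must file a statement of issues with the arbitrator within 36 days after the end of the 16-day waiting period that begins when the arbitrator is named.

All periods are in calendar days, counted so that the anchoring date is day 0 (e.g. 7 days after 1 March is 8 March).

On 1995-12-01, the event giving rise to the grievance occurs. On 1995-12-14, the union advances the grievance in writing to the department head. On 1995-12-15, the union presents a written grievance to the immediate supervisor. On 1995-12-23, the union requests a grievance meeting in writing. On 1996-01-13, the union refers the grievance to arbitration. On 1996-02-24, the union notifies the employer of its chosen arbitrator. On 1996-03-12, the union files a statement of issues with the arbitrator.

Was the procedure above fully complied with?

(1) due by 1995-12-01 + 14 days = 1995-12-15; done 1995-12-14 — timely.
(2) due by 1995-12-14 + 5 days = 1995-12-19; completed 1995-12-15, before the deadline.
(3) the permitted window runs from 1995-12-15 + 5 = 1995-12-20 to 1995-12-15 + 30 = 1996-01-14; done 1995-12-23, which is between those dates.
(4) due by 1995-12-31 + 14 days = 1996-01-14; 1996-01-13 is within that limit.
(5) the permitted window runs from 1995-12-23 + 14 = 1996-01-06 to 1995-12-23 + 74 = 1996-03-06; 1996-02-24 falls inside that range.
(6) due by 1996-03-11 + 36 days = 1996-04-16; done 1996-03-12 — timely.

Yes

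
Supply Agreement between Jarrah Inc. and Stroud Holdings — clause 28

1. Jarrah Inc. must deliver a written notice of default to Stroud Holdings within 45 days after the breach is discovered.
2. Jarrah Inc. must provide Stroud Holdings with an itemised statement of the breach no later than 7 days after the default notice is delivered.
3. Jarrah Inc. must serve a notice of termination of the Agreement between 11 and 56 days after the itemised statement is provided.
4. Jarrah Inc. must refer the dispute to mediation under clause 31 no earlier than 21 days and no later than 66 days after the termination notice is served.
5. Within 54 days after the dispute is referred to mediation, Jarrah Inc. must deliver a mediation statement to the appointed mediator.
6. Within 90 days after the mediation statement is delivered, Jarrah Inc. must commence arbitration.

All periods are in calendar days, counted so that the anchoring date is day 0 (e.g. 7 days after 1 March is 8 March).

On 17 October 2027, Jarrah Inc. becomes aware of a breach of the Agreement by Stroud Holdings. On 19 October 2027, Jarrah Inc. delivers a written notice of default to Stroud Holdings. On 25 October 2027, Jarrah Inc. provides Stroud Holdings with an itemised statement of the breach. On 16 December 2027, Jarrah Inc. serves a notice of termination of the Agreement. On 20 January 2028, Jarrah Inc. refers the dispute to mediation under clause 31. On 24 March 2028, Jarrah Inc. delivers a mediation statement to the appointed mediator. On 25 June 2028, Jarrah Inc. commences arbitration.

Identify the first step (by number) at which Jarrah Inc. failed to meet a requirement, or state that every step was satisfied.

(1) due by 17 October 2027 + 45 days = 1 December 2027; done 19 October 2027 — timely.
(2) due by 19 October 2027 + 7 days = 26 October 2027; completed 25 October 2027, before the deadline.
(3) the permitted window runs from 25 October 2027 + 11 = 5 November 2027 to 25 October 2027 + 56 = 20 December 2027; done 16 December 2027, which is between those dates.
(4) the permitted window runs from 16 December 2027 + 21 = 6 January 2028 to 16 December 2027 + 66 = 20 February 2028; 20 January 2028 falls inside that range.
(5) due by 20 January 2028 + 54 days = 14 March 2028; done 24 March 2028 — 10 days late.
That is the first point of non-compliance.

Step 5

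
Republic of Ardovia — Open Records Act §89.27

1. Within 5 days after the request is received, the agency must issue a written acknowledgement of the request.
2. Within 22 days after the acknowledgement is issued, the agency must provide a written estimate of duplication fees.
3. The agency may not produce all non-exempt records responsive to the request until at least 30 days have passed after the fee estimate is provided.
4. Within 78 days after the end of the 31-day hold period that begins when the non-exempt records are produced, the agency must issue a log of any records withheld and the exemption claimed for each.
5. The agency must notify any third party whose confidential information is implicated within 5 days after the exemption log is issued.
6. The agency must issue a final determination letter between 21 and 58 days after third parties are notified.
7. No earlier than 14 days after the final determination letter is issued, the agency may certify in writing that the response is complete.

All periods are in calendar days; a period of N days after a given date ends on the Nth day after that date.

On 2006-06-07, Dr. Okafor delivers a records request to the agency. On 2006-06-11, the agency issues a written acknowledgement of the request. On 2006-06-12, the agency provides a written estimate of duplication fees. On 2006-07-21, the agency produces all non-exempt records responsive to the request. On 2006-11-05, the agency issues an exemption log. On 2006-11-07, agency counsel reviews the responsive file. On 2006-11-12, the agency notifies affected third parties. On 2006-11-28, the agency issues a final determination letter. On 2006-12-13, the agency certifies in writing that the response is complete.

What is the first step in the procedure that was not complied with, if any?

(1) due by 2006-06-07 + 5 days = 2006-06-12; done 2006-06-11 — timely.
(2) due by 2006-06-11 + 22 days = 2006-07-03; completed 2006-06-12, before the deadline.
(3) permitted from 2006-06-12 + 30 days = 2006-07-12 onward; done 2006-07-21 — permitted.
(4) due by 2006-08-21 + 78 days = 2006-11-07; 2006-11-05 is within that limit.
(5) due by 2006-11-05 + 5 days = 2006-11-10; done 2006-11-12 — 2 days late.
That is the first point of non-compliance.

Step 5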